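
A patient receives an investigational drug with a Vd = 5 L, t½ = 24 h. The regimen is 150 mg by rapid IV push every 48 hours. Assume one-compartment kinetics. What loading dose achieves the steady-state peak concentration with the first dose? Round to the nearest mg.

f = (1/2)^(48/24) ≈ 0.250000; accumulation ratio R = 1/(1−f) ≈ 1.33333.
Loading dose to hit Cmax,ss on first dose: D_load = D_maint·R ≈ 150 × 1.33333 ≈ 200.00 mg.

200 mg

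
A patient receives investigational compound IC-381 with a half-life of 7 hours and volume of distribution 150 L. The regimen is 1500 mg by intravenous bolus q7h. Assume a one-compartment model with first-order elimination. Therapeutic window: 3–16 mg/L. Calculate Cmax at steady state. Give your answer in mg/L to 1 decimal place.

20.0 mg/L

τ = 7 h = 1 half-life, so f = (1/2)^1 = 0.5.
Accumulation ratio R = 1/(1 − f) = 1/0.5 = 2/1.
Single-dose peak C₀ = D/Vd = 1500/150 = 10 mg/L.
Steady-state peak Cmax,ss = C₀·R = 10 × 2/1 ≈ 20.000 mg/L.
Peak 20.0 mg/L vs MTC 16 mg/L: exceeds toxic threshold.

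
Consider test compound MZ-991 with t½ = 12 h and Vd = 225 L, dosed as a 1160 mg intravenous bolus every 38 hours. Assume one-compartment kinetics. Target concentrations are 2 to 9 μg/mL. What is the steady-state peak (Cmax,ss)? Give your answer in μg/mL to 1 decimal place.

5.8 μg/mL

Over one 38-h interval, 38/12 ≈ 3.1667 half-lives elapse, leaving f ≈ 0.1114 of each dose.
At steady state, accumulation factor R = 1/(1 − e^(−kτ)) ≈ 1.1254.
Each bolus raises the concentration by D/Vd = 1160/225 ≈ 5.156 μg/mL.
Steady-state peak Cmax,ss = C₀·R ≈ 5.156 × 1.1254 ≈ 5.803 μg/mL.
Peak 5.8 μg/mL vs MTC 9 μg/mL: below toxic threshold.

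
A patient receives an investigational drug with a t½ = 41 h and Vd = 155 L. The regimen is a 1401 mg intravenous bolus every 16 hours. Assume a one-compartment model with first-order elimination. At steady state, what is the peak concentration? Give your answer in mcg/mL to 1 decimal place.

38.1 mcg/mL

Over one 16-h interval, 16/41 ≈ 0.39024 half-lives elapse, leaving f ≈ 0.7630 of each dose.
At steady state, accumulation factor R = 1/(1 − e^(−kτ)) ≈ 4.2194.
Single-dose peak C₀ = D/Vd = 1401/155 ≈ 9.039 mcg/mL.
Steady-state peak Cmax,ss = C₀·R ≈ 9.039 × 4.2194 ≈ 38.139 mcg/mL.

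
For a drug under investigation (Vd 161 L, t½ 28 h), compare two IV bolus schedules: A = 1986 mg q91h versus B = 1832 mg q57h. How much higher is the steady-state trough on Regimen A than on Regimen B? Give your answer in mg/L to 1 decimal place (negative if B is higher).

Regimen A: f = (1/2)^(91/28) ≈ 0.1051; Cmin,ss = (1986/161)·f/(1−f) ≈ 1.449 mg/L.
Regimen B: f = (1/2)^(57/28) ≈ 0.2439; Cmin,ss = (1832/161)·f/(1−f) ≈ 3.671 mg/L.
Difference ≈ 1.449 − 3.671 ≈ -2.222 mg/L.

-2.2 mg/L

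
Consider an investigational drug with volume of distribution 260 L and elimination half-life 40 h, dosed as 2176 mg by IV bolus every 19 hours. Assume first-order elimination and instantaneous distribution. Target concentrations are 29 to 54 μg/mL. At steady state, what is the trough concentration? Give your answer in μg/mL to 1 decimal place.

k = ln2/t½ = ln2/40 ≈ 0.017329 h⁻¹; fraction remaining f = e^(−kτ) = e^(−0.017329×19) ≈ 0.7195.
Accumulation ratio R = 1/(1 − f) ≈ 1/0.2805 ≈ 3.5651.
Each bolus raises the concentration by D/Vd = 2176/260 ≈ 8.369 μg/mL.
Steady-state peak Cmax,ss = C₀·R ≈ 8.369 × 3.5651 ≈ 29.836 μg/mL.
One interval later, Cmin,ss = Cmax,ss·e^(−kτ) ≈ 29.836 × 0.7195 ≈ 21.467 μg/mL.
Trough 21.5 μg/mL vs MEC 29 μg/mL: subtherapeutic.

21.5 μg/mL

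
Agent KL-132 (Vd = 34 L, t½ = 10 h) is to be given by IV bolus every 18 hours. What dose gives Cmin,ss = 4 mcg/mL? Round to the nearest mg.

338 mg

τ/t½ = 18/10 ≈ 1.8, so f = (1/2)^(18/10) ≈ 0.287175.
Cmin,ss = (D/Vd)·f/(1−f), so D = Cmin,ss·Vd·(1−f)/f.
D = 4 × 34 × (1−f)/f ≈ 4 × 34 × 2.48220 ≈ 337.58 mg.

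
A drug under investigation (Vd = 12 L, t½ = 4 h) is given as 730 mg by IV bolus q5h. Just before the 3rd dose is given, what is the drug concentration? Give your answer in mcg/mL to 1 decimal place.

f = (1/2)^(τ/t½) = (1/2)^(5/4) ≈ 0.4204.
C₀ = D/Vd = 730/12 ≈ 60.833 mcg/mL.
Before the 3rd dose, 2 doses have been given. Superposition: Cmin = C₀·(f + f²).
≈ 60.833 × (0.4204 + 0.1767) ≈ 60.833 × 0.5971 ≈ 36.323 mcg/mL.

36.3 mcg/mL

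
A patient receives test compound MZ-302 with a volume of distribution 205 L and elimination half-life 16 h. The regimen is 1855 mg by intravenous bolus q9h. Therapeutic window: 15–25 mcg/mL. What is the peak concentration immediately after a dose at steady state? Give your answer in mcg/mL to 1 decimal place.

k = ln2/t½ = ln2/16 ≈ 0.043322 h⁻¹; fraction remaining f = e^(−kτ) = e^(−0.043322×9) ≈ 0.6771.
Accumulation ratio R = 1/(1 − f) ≈ 1/0.3229 ≈ 3.0969.
Single-dose peak C₀ = D/Vd = 1855/205 ≈ 9.049 mcg/mL.
Cmax,ss = C₀/(1 − f) ≈ 9.049/0.3229 ≈ 28.024 mcg/mL.
Peak 28.0 mcg/mL vs MTC 25 mcg/mL: exceeds toxic threshold.

28.0 mcg/mL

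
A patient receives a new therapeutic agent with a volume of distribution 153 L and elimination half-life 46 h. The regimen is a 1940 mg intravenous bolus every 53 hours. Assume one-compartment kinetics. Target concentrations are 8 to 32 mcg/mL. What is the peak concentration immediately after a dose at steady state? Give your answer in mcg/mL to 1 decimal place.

τ/t½ = 53/46 ≈ 1.1522, so fraction remaining f = (1/2)^(53/46) ≈ 0.4499.
Accumulation ratio R = 1/(1 − f) ≈ 1/0.5501 ≈ 1.8179.
Each bolus raises the concentration by D/Vd = 1940/153 ≈ 12.680 mcg/mL.
Steady-state peak Cmax,ss = C₀·R ≈ 12.680 × 1.8179 ≈ 23.051 mcg/mL.
Peak 23.1 mcg/mL vs MTC 32 mcg/mL: below toxic threshold.

23.1 mcg/mL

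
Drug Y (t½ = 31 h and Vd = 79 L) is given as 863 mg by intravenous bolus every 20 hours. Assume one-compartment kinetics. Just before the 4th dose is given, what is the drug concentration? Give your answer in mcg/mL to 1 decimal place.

f = (1/2)^(τ/t½) = (1/2)^(20/31) ≈ 0.6394.
C₀ = D/Vd = 863/79 ≈ 10.924 mcg/mL.
Before the 4th dose, 3 doses have been given. Superposition: Cmin = C₀·(f + f² + … + f^3).
≈ 10.924 × (0.6394 + 0.4088 + 0.2614) ≈ 10.924 × 1.3096 ≈ 14.306 mcg/mL.

14.3 mcg/mL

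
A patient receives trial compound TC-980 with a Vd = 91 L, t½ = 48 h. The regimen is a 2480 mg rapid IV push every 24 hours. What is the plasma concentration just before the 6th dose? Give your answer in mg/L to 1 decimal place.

f = (1/2)^(τ/t½) = (1/2)^(24/48) ≈ 0.7071.
C₀ = D/Vd = 2480/91 ≈ 27.253 mg/L.
Before the 6th dose, 5 doses have been given. Superposition: Cmin = C₀·(f + f² + … + f^5).
≈ 27.253 × (0.7071 + 0.5000 + 0.3535 + 0.2500 + 0.1768) ≈ 27.253 × 1.9874 ≈ 54.163 mg/L.

54.2 mg/L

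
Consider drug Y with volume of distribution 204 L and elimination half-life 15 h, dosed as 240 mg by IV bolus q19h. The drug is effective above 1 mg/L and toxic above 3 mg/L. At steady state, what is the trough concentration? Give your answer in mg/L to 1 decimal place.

0.8 mg/L

τ/t½ = 19/15 ≈ 1.2667, so fraction remaining f = (1/2)^(19/15) ≈ 0.4156.
Single-dose peak C₀ = D/Vd = 240/204 ≈ 1.176 mg/L.
Steady-state trough Cmin,ss = C₀·f/(1−f) ≈ 1.176 × 0.4156/0.5844 ≈ 0.836 mg/L.
Trough 0.8 mg/L vs MEC 1 mg/L: subtherapeutic.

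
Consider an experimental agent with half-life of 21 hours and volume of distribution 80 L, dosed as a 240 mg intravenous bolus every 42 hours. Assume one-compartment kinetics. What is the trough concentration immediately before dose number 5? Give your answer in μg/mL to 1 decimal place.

f = (1/2)^(τ/t½) = (1/2)^(42/21) ≈ 0.2500.
C₀ = D/Vd = 240/80 ≈ 3.000 μg/mL.
Before the 5th dose, 4 doses have been given. Superposition: Cmin = C₀·(f + f² + … + f^4).
≈ 3.000 × (0.2500 + 0.0625 + 0.0156 + 0.0039) ≈ 3.000 × 0.3320 ≈ 0.996 μg/mL.

1.0 μg/mL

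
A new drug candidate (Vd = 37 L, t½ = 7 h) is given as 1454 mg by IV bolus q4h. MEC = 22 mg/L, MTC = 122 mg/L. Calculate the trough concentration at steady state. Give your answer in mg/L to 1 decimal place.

τ/t½ = 4/7 ≈ 0.57143, so fraction remaining f = (1/2)^(4/7) ≈ 0.6730.
Accumulation ratio R = 1/(1 − f) ≈ 1/0.3270 ≈ 3.0581.
Single-dose peak C₀ = D/Vd = 1454/37 ≈ 39.297 mg/L.
Cmax,ss = C₀/(1 − f) ≈ 39.297/0.3270 ≈ 120.174 mg/L.
One interval later, Cmin,ss = Cmax,ss·e^(−kτ) ≈ 120.174 × 0.6730 ≈ 80.877 mg/L.
Trough 80.9 mg/L vs MEC 22 mg/L: adequate.

80.9 mg/L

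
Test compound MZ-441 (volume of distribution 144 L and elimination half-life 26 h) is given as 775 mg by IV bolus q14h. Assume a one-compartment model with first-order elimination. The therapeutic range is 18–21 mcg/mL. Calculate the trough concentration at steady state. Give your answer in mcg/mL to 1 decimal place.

k = ln2/t½ = ln2/26 ≈ 0.026660 h⁻¹; fraction remaining f = e^(−kτ) = e^(−0.026660×14) ≈ 0.6885.
Each bolus raises the concentration by D/Vd = 775/144 ≈ 5.382 mcg/mL.
Steady-state trough Cmin,ss = C₀·f/(1−f) ≈ 5.382 × 0.6885/0.3115 ≈ 11.896 mcg/mL.
Trough 11.9 mcg/mL vs MEC 18 mcg/mL: subtherapeutic.

11.9 mcg/mL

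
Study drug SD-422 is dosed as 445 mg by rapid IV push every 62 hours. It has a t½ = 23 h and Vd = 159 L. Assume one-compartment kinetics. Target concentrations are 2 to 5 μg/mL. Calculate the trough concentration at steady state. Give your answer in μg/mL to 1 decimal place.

0.5 μg/mL

k = ln2/t½ = ln2/23 ≈ 0.030137 h⁻¹; fraction remaining f = e^(−kτ) = e^(−0.030137×62) ≈ 0.1544.
Accumulation ratio R = 1/(1 − f) ≈ 1/0.8456 ≈ 1.1826.
Single-dose peak C₀ = D/Vd = 445/159 ≈ 2.799 μg/mL.
Cmax,ss = C₀/(1 − f) ≈ 2.799/0.8456 ≈ 3.310 μg/mL.
Steady-state trough Cmin,ss = Cmax,ss·f ≈ 3.310 × 0.1544 ≈ 0.511 μg/mL.
Trough 0.5 μg/mL vs MEC 2 μg/mL: subtherapeutic.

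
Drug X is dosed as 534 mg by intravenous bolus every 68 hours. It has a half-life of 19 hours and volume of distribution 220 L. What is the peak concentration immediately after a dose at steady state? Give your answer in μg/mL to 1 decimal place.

2.6 μg/mL

Over one 68-h interval, 68/19 ≈ 3.5789 half-lives elapse, leaving f ≈ 0.0837 of each dose.
At steady state, accumulation factor R = 1/(1 − e^(−kτ)) ≈ 1.0913.
Each bolus raises the concentration by D/Vd = 534/220 ≈ 2.427 μg/mL.
Steady-state peak Cmax,ss = C₀·R ≈ 2.427 × 1.0913 ≈ 2.649 μg/mL.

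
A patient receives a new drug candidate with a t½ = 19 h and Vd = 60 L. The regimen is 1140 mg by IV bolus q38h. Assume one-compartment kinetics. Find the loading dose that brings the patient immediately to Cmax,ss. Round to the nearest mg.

1520 mg

f = (1/2)^(38/19) ≈ 0.250000; accumulation ratio R = 1/(1−f) ≈ 1.33333.
Loading dose to hit Cmax,ss on first dose: D_load = D_maint·R ≈ 1140 × 1.33333 ≈ 1520.00 mg.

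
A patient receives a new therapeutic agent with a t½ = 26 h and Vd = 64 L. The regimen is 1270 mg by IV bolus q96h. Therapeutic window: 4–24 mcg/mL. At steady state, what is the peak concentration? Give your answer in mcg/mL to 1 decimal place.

21.5 mcg/mL

Over one 96-h interval, 96/26 ≈ 3.6923 half-lives elapse, leaving f ≈ 0.0774 of each dose.
At steady state, accumulation factor R = 1/(1 − e^(−kτ)) ≈ 1.0839.
Each bolus raises the concentration by D/Vd = 1270/64 ≈ 19.844 mcg/mL.
Cmax,ss = C₀/(1 − f) ≈ 19.844/0.9226 ≈ 21.509 mcg/mL.
Peak 21.5 mcg/mL vs MTC 24 mcg/mL: below toxic threshold.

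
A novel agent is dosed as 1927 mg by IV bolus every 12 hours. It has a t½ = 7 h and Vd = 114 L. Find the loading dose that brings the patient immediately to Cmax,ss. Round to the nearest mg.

2772 mg

f = (1/2)^(12/7) ≈ 0.304753; accumulation ratio R = 1/(1−f) ≈ 1.43834.
Loading dose to hit Cmax,ss on first dose: D_load = D_maint·R ≈ 1927 × 1.43834 ≈ 2771.68 mg.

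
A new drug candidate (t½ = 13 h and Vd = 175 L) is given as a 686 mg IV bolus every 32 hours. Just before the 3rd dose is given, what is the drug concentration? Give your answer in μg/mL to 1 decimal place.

f = (1/2)^(τ/t½) = (1/2)^(32/13) ≈ 0.1816.
C₀ = D/Vd = 686/175 ≈ 3.920 μg/mL.
Before the 3rd dose, 2 doses have been given. Superposition: Cmin = C₀·(f + f²).
≈ 3.920 × (0.1816 + 0.0330) ≈ 3.920 × 0.2146 ≈ 0.841 μg/mL.

0.8 μg/mL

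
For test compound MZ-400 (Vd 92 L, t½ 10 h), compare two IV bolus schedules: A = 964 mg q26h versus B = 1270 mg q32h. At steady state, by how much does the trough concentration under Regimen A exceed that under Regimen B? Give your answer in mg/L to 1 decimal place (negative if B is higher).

0.4 mg/L

Regimen A: f = (1/2)^(26/10) ≈ 0.1649; Cmin,ss = (964/92)·f/(1−f) ≈ 2.069 mg/L.
Regimen B: f = (1/2)^(32/10) ≈ 0.1088; Cmin,ss = (1270/92)·f/(1−f) ≈ 1.685 mg/L.
Difference ≈ 2.069 − 1.685 ≈ 0.384 mg/L.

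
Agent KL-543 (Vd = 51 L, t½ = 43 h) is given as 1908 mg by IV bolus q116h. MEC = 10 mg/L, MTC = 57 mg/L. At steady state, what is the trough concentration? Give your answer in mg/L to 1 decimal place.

6.8 mg/L

Over one 116-h interval, 116/43 ≈ 2.6977 half-lives elapse, leaving f ≈ 0.1541 of each dose.
Accumulation ratio R = 1/(1 − f) ≈ 1/0.8459 ≈ 1.1822.
Each bolus raises the concentration by D/Vd = 1908/51 ≈ 37.412 mg/L.
Cmax,ss = C₀/(1 − f) ≈ 37.412/0.8459 ≈ 44.227 mg/L.
Steady-state trough Cmin,ss = Cmax,ss·f ≈ 44.227 × 0.1541 ≈ 6.815 mg/L.
Trough 6.8 mg/L vs MEC 10 mg/L: subtherapeutic.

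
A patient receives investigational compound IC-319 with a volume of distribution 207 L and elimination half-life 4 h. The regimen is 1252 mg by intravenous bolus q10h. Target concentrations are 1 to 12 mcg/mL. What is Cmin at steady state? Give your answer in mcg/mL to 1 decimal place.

1.3 mcg/mL

τ/t½ = 10/4 ≈ 2.5, so fraction remaining f = (1/2)^(10/4) ≈ 0.1768.
Single-dose peak C₀ = D/Vd = 1252/207 ≈ 6.048 mcg/mL.
Steady-state trough Cmin,ss = C₀·f/(1−f) ≈ 6.048 × 0.1768/0.8232 ≈ 1.299 mcg/mL.
Trough 1.3 mcg/mL vs MEC 1 mcg/mL: adequate.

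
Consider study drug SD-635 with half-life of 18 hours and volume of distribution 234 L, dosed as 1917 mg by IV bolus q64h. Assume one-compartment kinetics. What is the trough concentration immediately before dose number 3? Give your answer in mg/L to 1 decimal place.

0.8 mg/L

f = (1/2)^(τ/t½) = (1/2)^(64/18) ≈ 0.0850.
C₀ = D/Vd = 1917/234 ≈ 8.192 mg/L.
Before the 3rd dose, 2 doses have been given. Superposition: Cmin = C₀·(f + f²).
≈ 8.192 × (0.0850 + 0.0072) ≈ 8.192 × 0.0922 ≈ 0.755 mg/L.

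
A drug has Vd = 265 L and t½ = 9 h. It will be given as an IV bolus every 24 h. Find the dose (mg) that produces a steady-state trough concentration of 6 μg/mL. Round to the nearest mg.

8506 mg

τ/t½ = 24/9 ≈ 2.6667, so f = (1/2)^(24/9) ≈ 0.157490.
Cmin,ss = (D/Vd)·f/(1−f), so D = Cmin,ss·Vd·(1−f)/f.
D = 6 × 265 × (1−f)/f ≈ 6 × 265 × 5.34961 ≈ 8505.88 mg.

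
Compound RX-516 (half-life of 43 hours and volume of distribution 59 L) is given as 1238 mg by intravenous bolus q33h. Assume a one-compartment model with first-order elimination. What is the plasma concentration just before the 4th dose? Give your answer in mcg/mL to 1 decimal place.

f = (1/2)^(τ/t½) = (1/2)^(33/43) ≈ 0.5875.
C₀ = D/Vd = 1238/59 ≈ 20.983 mcg/mL.
Before the 4th dose, 3 doses have been given. Superposition: Cmin = C₀·(f + f² + … + f^3).
≈ 20.983 × (0.5875 + 0.3452 + 0.2028) ≈ 20.983 × 1.1355 ≈ 23.826 mcg/mL.

23.8 mcg/mL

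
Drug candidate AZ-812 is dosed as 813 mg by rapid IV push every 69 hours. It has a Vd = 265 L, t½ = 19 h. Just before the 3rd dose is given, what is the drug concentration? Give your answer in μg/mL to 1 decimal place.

0.3 μg/mL

f = (1/2)^(τ/t½) = (1/2)^(69/19) ≈ 0.0807.
C₀ = D/Vd = 813/265 ≈ 3.068 μg/mL.
Before the 3rd dose, 2 doses have been given. Superposition: Cmin = C₀·(f + f²).
≈ 3.068 × (0.0807 + 0.0065) ≈ 3.068 × 0.0872 ≈ 0.268 μg/mL.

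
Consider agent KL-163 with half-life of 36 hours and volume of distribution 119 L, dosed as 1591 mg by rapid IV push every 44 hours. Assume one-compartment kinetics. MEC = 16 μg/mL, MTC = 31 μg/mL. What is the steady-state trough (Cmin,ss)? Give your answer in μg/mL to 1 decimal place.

10.0 μg/mL

τ/t½ = 44/36 ≈ 1.2222, so fraction remaining f = (1/2)^(44/36) ≈ 0.4286.
Accumulation ratio R = 1/(1 − f) ≈ 1/0.5714 ≈ 1.7501.
Single-dose peak C₀ = D/Vd = 1591/119 ≈ 13.370 μg/mL.
Steady-state peak Cmax,ss = C₀·R ≈ 13.370 × 1.7501 ≈ 23.399 μg/mL.
One interval later, Cmin,ss = Cmax,ss·e^(−kτ) ≈ 23.399 × 0.4286 ≈ 10.029 μg/mL.
Trough 10.0 μg/mL vs MEC 16 μg/mL: subtherapeutic.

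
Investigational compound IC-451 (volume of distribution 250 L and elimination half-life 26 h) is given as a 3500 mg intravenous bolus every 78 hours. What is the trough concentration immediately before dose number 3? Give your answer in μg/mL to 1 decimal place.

f = (1/2)^(τ/t½) = (1/2)^(78/26) ≈ 0.1250.
C₀ = D/Vd = 3500/250 ≈ 14.000 μg/mL.
Before the 3rd dose, 2 doses have been given. Superposition: Cmin = C₀·(f + f²).
≈ 14.000 × (0.1250 + 0.0156) ≈ 14.000 × 0.1406 ≈ 1.968 μg/mL.

2.0 μg/mL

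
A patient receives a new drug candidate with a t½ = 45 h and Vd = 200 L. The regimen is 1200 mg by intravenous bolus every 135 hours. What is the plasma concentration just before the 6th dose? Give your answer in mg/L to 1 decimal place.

f = (1/2)^(τ/t½) = (1/2)^(135/45) ≈ 0.1250.
C₀ = D/Vd = 1200/200 ≈ 6.000 mg/L.
Before the 6th dose, 5 doses have been given. Superposition: Cmin = C₀·(f + f² + … + f^5).
≈ 6.000 × (0.1250 + 0.0156 + 0.0020 + 0.0002 + 0.0000) ≈ 6.000 × 0.1428 ≈ 0.857 mg/L.

0.9 mg/L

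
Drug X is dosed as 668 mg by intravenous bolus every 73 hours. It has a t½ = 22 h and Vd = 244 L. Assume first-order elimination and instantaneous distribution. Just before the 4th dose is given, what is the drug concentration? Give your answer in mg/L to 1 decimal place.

0.3 mg/L

f = (1/2)^(τ/t½) = (1/2)^(73/22) ≈ 0.1003.
C₀ = D/Vd = 668/244 ≈ 2.738 mg/L.
Before the 4th dose, 3 doses have been given. Superposition: Cmin = C₀·(f + f² + … + f^3).
≈ 2.738 × (0.1003 + 0.0101 + 0.0010) ≈ 2.738 × 0.1114 ≈ 0.305 mg/L.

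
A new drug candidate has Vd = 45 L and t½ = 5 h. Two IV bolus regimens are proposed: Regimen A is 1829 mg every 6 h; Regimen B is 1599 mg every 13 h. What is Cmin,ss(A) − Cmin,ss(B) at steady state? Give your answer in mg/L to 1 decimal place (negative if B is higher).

24.3 mg/L

Regimen A: f = (1/2)^(6/5) ≈ 0.4353; Cmin,ss = (1829/45)·f/(1−f) ≈ 31.331 mg/L.
Regimen B: f = (1/2)^(13/5) ≈ 0.1649; Cmin,ss = (1599/45)·f/(1−f) ≈ 7.016 mg/L.
Difference ≈ 31.331 − 7.016 ≈ 24.315 mg/L.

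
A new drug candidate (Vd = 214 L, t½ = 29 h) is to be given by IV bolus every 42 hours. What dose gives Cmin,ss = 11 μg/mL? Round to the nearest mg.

τ/t½ = 42/29 ≈ 1.4483, so f = (1/2)^(42/29) ≈ 0.366459.
Cmin,ss = (D/Vd)·f/(1−f), so D = Cmin,ss·Vd·(1−f)/f.
D = 11 × 214 × (1−f)/f ≈ 11 × 214 × 1.72882 ≈ 4069.64 mg.

4070 mg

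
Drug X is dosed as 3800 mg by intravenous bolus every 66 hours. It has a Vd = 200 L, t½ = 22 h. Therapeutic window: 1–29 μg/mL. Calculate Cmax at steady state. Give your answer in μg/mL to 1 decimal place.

The dosing interval is 3 half-lives, so f = 2^(−3) = 0.125.
Accumulation ratio R = 1/(1 − f) = 1/0.875 = 8/7.
Single-dose peak C₀ = D/Vd = 3800/200 = 19 μg/mL.
Steady-state peak Cmax,ss = C₀·R = 19 × 8/7 ≈ 21.714 μg/mL.
Peak 21.7 μg/mL vs MTC 29 μg/mL: below toxic threshold.

21.7 μg/mL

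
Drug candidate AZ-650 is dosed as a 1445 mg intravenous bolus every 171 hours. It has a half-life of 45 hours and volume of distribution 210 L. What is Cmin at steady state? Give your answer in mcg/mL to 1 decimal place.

0.5 mcg/mL

k = ln2/t½ = ln2/45 ≈ 0.015403 h⁻¹; fraction remaining f = e^(−kτ) = e^(−0.015403×171) ≈ 0.0718.
At steady state, accumulation factor R = 1/(1 − e^(−kτ)) ≈ 1.0774.
Each bolus raises the concentration by D/Vd = 1445/210 ≈ 6.881 mcg/mL.
Steady-state peak Cmax,ss = C₀·R ≈ 6.881 × 1.0774 ≈ 7.414 mcg/mL.
Steady-state trough Cmin,ss = Cmax,ss·f ≈ 7.414 × 0.0718 ≈ 0.532 mcg/mL.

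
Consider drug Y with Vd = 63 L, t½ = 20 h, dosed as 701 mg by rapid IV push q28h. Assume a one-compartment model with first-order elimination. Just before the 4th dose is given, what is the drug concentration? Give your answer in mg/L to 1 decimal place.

6.4 mg/L

f = (1/2)^(τ/t½) = (1/2)^(28/20) ≈ 0.3789.
C₀ = D/Vd = 701/63 ≈ 11.127 mg/L.
Before the 4th dose, 3 doses have been given. Superposition: Cmin = C₀·(f + f² + … + f^3).
≈ 11.127 × (0.3789 + 0.1436 + 0.0544) ≈ 11.127 × 0.5769 ≈ 6.419 mg/L.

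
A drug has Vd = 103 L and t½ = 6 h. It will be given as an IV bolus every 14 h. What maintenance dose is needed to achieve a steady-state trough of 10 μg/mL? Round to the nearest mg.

τ/t½ = 14/6 ≈ 2.3333, so f = (1/2)^(14/6) ≈ 0.198425.
Cmin,ss = (D/Vd)·f/(1−f), so D = Cmin,ss·Vd·(1−f)/f.
D = 10 × 103 × (1−f)/f ≈ 10 × 103 × 4.03969 ≈ 4160.88 mg.

4161 mg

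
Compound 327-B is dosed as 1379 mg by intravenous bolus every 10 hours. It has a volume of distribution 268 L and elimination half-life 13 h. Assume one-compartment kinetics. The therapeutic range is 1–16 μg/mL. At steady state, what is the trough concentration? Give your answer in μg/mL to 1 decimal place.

k = ln2/t½ = ln2/13 ≈ 0.053319 h⁻¹; fraction remaining f = e^(−kτ) = e^(−0.053319×10) ≈ 0.5867.
Each bolus raises the concentration by D/Vd = 1379/268 ≈ 5.146 μg/mL.
Steady-state trough Cmin,ss = C₀·f/(1−f) ≈ 5.146 × 0.5867/0.4133 ≈ 7.305 μg/mL.
Trough 7.3 μg/mL vs MEC 1 μg/mL: adequate.

7.3 μg/mL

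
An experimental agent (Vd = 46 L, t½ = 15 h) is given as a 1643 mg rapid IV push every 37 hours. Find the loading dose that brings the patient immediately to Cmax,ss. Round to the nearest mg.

f = (1/2)^(37/15) ≈ 0.180909; accumulation ratio R = 1/(1−f) ≈ 1.22087.
Loading dose to hit Cmax,ss on first dose: D_load = D_maint·R ≈ 1643 × 1.22087 ≈ 2005.89 mg.

2006 mg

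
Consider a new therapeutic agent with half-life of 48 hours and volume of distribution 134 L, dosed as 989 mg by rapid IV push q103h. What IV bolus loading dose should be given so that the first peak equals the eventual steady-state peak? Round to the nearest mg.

1278 mg

f = (1/2)^(103/48) ≈ 0.225964; accumulation ratio R = 1/(1−f) ≈ 1.29193.
Loading dose to hit Cmax,ss on first dose: D_load = D_maint·R ≈ 989 × 1.29193 ≈ 1277.72 mg.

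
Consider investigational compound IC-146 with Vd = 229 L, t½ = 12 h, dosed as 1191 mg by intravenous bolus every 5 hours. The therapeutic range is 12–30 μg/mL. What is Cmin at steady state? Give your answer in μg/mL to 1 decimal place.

15.5 μg/mL

Over one 5-h interval, 5/12 ≈ 0.41667 half-lives elapse, leaving f ≈ 0.7492 of each dose.
Accumulation ratio R = 1/(1 − f) ≈ 1/0.2508 ≈ 3.9872.
Single-dose peak C₀ = D/Vd = 1191/229 ≈ 5.201 μg/mL.
Steady-state peak Cmax,ss = C₀·R ≈ 5.201 × 3.9872 ≈ 20.737 μg/mL.
Steady-state trough Cmin,ss = Cmax,ss·f ≈ 20.737 × 0.7492 ≈ 15.536 μg/mL.
Trough 15.5 μg/mL vs MEC 12 μg/mL: adequate.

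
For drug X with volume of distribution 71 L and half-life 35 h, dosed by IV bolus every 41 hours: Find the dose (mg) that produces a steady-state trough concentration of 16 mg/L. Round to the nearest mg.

τ/t½ = 41/35 ≈ 1.1714, so f = (1/2)^(41/35) ≈ 0.443981.
Cmin,ss = (D/Vd)·f/(1−f), so D = Cmin,ss·Vd·(1−f)/f.
D = 16 × 71 × (1−f)/f ≈ 16 × 71 × 1.25235 ≈ 1422.67 mg.

1423 mg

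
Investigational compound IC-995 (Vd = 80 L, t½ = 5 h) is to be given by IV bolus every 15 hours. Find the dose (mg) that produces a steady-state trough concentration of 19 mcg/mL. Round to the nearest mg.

τ/t½ = 15/5 ≈ 3, so f = (1/2)^(15/5) ≈ 0.125000.
Cmin,ss = (D/Vd)·f/(1−f), so D = Cmin,ss·Vd·(1−f)/f.
D = 19 × 80 × (1−f)/f ≈ 19 × 80 × 7.00000 ≈ 10640.00 mg.

10640 mg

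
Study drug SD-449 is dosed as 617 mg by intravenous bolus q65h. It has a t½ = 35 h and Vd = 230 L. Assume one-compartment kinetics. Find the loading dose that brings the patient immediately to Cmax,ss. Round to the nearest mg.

f = (1/2)^(65/35) ≈ 0.276022; accumulation ratio R = 1/(1−f) ≈ 1.38126.
Loading dose to hit Cmax,ss on first dose: D_load = D_maint·R ≈ 617 × 1.38126 ≈ 852.24 mg.

852 mg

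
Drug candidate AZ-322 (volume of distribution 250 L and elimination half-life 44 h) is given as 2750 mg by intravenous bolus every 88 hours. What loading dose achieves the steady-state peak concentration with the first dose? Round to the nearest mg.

f = (1/2)^(88/44) ≈ 0.250000; accumulation ratio R = 1/(1−f) ≈ 1.33333.
Loading dose to hit Cmax,ss on first dose: D_load = D_maint·R ≈ 2750 × 1.33333 ≈ 3666.66 mg.

3667 mg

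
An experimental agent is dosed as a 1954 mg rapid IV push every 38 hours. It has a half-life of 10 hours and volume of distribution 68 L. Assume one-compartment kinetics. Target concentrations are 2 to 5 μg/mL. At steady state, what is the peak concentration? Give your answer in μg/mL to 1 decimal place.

Over one 38-h interval, 38/10 ≈ 3.8 half-lives elapse, leaving f ≈ 0.0718 of each dose.
Accumulation ratio R = 1/(1 − f) ≈ 1/0.9282 ≈ 1.0774.
Each bolus raises the concentration by D/Vd = 1954/68 ≈ 28.735 μg/mL.
Steady-state peak Cmax,ss = C₀·R ≈ 28.735 × 1.0774 ≈ 30.959 μg/mL.
Peak 31.0 μg/mL vs MTC 5 μg/mL: exceeds toxic threshold.

31.0 μg/mL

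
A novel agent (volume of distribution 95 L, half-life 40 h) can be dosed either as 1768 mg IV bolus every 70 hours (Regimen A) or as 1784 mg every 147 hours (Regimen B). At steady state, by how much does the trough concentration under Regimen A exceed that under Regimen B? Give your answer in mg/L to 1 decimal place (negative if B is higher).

6.3 mg/L

Regimen A: f = (1/2)^(70/40) ≈ 0.2973; Cmin,ss = (1768/95)·f/(1−f) ≈ 7.874 mg/L.
Regimen B: f = (1/2)^(147/40) ≈ 0.0783; Cmin,ss = (1784/95)·f/(1−f) ≈ 1.595 mg/L.
Difference ≈ 7.874 − 1.595 ≈ 6.279 mg/L.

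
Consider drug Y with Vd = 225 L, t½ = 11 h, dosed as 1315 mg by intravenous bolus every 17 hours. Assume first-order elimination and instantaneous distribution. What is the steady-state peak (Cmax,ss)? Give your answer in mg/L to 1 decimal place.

Over one 17-h interval, 17/11 ≈ 1.5455 half-lives elapse, leaving f ≈ 0.3426 of each dose.
Accumulation ratio R = 1/(1 − f) ≈ 1/0.6574 ≈ 1.5211.
Each bolus raises the concentration by D/Vd = 1315/225 ≈ 5.844 mg/L.
Cmax,ss = C₀/(1 − f) ≈ 5.844/0.6574 ≈ 8.890 mg/L.

8.9 mg/L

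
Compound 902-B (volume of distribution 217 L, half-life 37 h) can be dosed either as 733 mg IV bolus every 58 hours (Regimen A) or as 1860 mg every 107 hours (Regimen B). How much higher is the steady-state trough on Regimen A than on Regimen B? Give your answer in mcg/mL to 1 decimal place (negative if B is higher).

Regimen A: f = (1/2)^(58/37) ≈ 0.3374; Cmin,ss = (733/217)·f/(1−f) ≈ 1.720 mcg/mL.
Regimen B: f = (1/2)^(107/37) ≈ 0.1347; Cmin,ss = (1860/217)·f/(1−f) ≈ 1.334 mcg/mL.
Difference ≈ 1.720 − 1.334 ≈ 0.386 mcg/mL.

0.4 mcg/mL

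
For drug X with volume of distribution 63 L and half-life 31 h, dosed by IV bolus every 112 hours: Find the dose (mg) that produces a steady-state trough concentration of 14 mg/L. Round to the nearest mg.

9909 mg

τ/t½ = 112/31 ≈ 3.6129, so f = (1/2)^(112/31) ≈ 0.081735.
Cmin,ss = (D/Vd)·f/(1−f), so D = Cmin,ss·Vd·(1−f)/f.
D = 14 × 63 × (1−f)/f ≈ 14 × 63 × 11.23466 ≈ 9908.97 mg.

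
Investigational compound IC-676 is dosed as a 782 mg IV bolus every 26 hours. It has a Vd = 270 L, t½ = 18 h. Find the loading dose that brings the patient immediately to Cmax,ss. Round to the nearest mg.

f = (1/2)^(26/18) ≈ 0.367434; accumulation ratio R = 1/(1−f) ≈ 1.58086.
Loading dose to hit Cmax,ss on first dose: D_load = D_maint·R ≈ 782 × 1.58086 ≈ 1236.23 mg.

1236 mg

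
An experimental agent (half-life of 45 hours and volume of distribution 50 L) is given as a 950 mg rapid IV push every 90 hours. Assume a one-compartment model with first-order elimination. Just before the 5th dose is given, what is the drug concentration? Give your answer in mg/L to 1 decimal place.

6.3 mg/L

f = (1/2)^(τ/t½) = (1/2)^(90/45) ≈ 0.2500.
C₀ = D/Vd = 950/50 ≈ 19.000 mg/L.
Before the 5th dose, 4 doses have been given. Superposition: Cmin = C₀·(f + f² + … + f^4).
≈ 19.000 × (0.2500 + 0.0625 + 0.0156 + 0.0039) ≈ 19.000 × 0.3320 ≈ 6.308 mg/L.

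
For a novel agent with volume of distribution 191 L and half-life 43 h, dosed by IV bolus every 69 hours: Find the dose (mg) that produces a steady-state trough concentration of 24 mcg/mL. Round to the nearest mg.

9357 mg

τ/t½ = 69/43 ≈ 1.6047, so f = (1/2)^(69/43) ≈ 0.328815.
Cmin,ss = (D/Vd)·f/(1−f), so D = Cmin,ss·Vd·(1−f)/f.
D = 24 × 191 × (1−f)/f ≈ 24 × 191 × 2.04122 ≈ 9356.95 mg.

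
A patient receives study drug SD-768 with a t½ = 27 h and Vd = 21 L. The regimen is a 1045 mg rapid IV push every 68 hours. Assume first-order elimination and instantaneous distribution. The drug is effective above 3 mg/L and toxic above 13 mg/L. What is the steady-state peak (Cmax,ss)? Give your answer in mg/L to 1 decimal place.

60.3 mg/L

k = ln2/t½ = ln2/27 ≈ 0.025672 h⁻¹; fraction remaining f = e^(−kτ) = e^(−0.025672×68) ≈ 0.1745.
Accumulation ratio R = 1/(1 − f) ≈ 1/0.8255 ≈ 1.2114.
Each bolus raises the concentration by D/Vd = 1045/21 ≈ 49.762 mg/L.
Steady-state peak Cmax,ss = C₀·R ≈ 49.762 × 1.2114 ≈ 60.282 mg/L.
Peak 60.3 mg/L vs MTC 13 mg/L: exceeds toxic threshold.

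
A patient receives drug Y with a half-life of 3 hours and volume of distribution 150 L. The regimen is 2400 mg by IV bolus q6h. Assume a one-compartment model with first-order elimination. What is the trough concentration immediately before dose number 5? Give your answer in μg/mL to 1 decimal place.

5.3 μg/mL

f = (1/2)^(τ/t½) = (1/2)^(6/3) ≈ 0.2500.
C₀ = D/Vd = 2400/150 ≈ 16.000 μg/mL.
Before the 5th dose, 4 doses have been given. Superposition: Cmin = C₀·(f + f² + … + f^4).
≈ 16.000 × (0.2500 + 0.0625 + 0.0156 + 0.0039) ≈ 16.000 × 0.3320 ≈ 5.312 μg/mL.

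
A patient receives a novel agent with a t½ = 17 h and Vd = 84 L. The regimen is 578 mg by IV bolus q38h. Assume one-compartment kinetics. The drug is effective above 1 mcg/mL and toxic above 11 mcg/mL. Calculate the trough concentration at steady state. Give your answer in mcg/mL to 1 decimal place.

1.9 mcg/mL

τ/t½ = 38/17 ≈ 2.2353, so fraction remaining f = (1/2)^(38/17) ≈ 0.2124.
Single-dose peak C₀ = D/Vd = 578/84 ≈ 6.881 mcg/mL.
Steady-state trough Cmin,ss = C₀·f/(1−f) ≈ 6.881 × 0.2124/0.7876 ≈ 1.856 mcg/mL.
Trough 1.9 mcg/mL vs MEC 1 mcg/mL: adequate.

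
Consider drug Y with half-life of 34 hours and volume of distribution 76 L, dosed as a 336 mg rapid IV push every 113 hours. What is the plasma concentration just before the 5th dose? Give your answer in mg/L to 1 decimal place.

f = (1/2)^(τ/t½) = (1/2)^(113/34) ≈ 0.0999.
C₀ = D/Vd = 336/76 ≈ 4.421 mg/L.
Before the 5th dose, 4 doses have been given. Superposition: Cmin = C₀·(f + f² + … + f^4).
≈ 4.421 × (0.0999 + 0.0100 + 0.0010 + 0.0001) ≈ 4.421 × 0.1110 ≈ 0.491 mg/L.

0.5 mg/L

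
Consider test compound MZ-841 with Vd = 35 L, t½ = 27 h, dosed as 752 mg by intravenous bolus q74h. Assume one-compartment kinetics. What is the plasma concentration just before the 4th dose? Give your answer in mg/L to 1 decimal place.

3.8 mg/L

f = (1/2)^(τ/t½) = (1/2)^(74/27) ≈ 0.1496.
C₀ = D/Vd = 752/35 ≈ 21.486 mg/L.
Before the 4th dose, 3 doses have been given. Superposition: Cmin = C₀·(f + f² + … + f^3).
≈ 21.486 × (0.1496 + 0.0224 + 0.0033) ≈ 21.486 × 0.1753 ≈ 3.766 mg/L.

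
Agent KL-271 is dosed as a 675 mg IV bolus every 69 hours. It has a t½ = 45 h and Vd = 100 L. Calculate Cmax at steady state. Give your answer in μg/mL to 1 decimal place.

τ/t½ = 69/45 ≈ 1.5333, so fraction remaining f = (1/2)^(69/45) ≈ 0.3455.
At steady state, accumulation factor R = 1/(1 − e^(−kτ)) ≈ 1.5279.
Single-dose peak C₀ = D/Vd = 675/100 ≈ 6.750 μg/mL.
Steady-state peak Cmax,ss = C₀·R ≈ 6.750 × 1.5279 ≈ 10.313 μg/mL.

10.3 μg/mL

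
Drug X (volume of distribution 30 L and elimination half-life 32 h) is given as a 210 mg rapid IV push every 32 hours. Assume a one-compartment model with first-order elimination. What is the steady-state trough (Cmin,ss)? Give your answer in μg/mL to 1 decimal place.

7.0 μg/mL

The dosing interval is 1 half-life, so f = 2^(−1) = 0.5.
At steady state, R = 1/(1 − 0.5) = 2/1.
Single-dose peak C₀ = D/Vd = 210/30 = 7 μg/mL.
Steady-state peak Cmax,ss = C₀·R = 7 × 2/1 ≈ 14.000 μg/mL.
Steady-state trough Cmin,ss = Cmax,ss·f ≈ 14.000 × 0.5 ≈ 7.000 μg/mL.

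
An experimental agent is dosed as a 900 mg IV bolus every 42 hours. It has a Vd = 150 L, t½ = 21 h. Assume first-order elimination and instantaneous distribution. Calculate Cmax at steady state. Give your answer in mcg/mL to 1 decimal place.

8.0 mcg/mL

The dosing interval is 2 half-lives, so f = 2^(−2) = 0.25.
Accumulation ratio R = 1/(1 − f) = 1/0.75 = 4/3.
Single-dose peak C₀ = D/Vd = 900/150 = 6 mcg/mL.
Steady-state peak Cmax,ss = C₀·R = 6 × 4/3 ≈ 8.000 mcg/mL.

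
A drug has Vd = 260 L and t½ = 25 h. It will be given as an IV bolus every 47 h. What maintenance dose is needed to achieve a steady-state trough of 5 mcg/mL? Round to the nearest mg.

3485 mg

τ/t½ = 47/25 ≈ 1.88, so f = (1/2)^(47/25) ≈ 0.271684.
Cmin,ss = (D/Vd)·f/(1−f), so D = Cmin,ss·Vd·(1−f)/f.
D = 5 × 260 × (1−f)/f ≈ 5 × 260 × 2.68075 ≈ 3484.98 mg.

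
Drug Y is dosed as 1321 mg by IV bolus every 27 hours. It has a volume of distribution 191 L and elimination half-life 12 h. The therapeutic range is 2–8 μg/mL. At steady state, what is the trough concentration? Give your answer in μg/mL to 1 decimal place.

1.8 μg/mL

τ/t½ = 27/12 ≈ 2.25, so fraction remaining f = (1/2)^(27/12) ≈ 0.2102.
At steady state, accumulation factor R = 1/(1 − e^(−kτ)) ≈ 1.2661.
Each bolus raises the concentration by D/Vd = 1321/191 ≈ 6.916 μg/mL.
Steady-state peak Cmax,ss = C₀·R ≈ 6.916 × 1.2661 ≈ 8.756 μg/mL.
One interval later, Cmin,ss = Cmax,ss·e^(−kτ) ≈ 8.756 × 0.2102 ≈ 1.841 μg/mL.
Trough 1.8 μg/mL vs MEC 2 μg/mL: subtherapeutic.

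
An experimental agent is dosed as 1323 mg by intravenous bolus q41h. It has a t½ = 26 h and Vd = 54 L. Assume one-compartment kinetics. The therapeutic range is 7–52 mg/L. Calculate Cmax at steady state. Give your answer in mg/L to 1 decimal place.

36.9 mg/L

τ/t½ = 41/26 ≈ 1.5769, so fraction remaining f = (1/2)^(41/26) ≈ 0.3352.
Accumulation ratio R = 1/(1 − f) ≈ 1/0.6648 ≈ 1.5042.
Single-dose peak C₀ = D/Vd = 1323/54 ≈ 24.500 mg/L.
Steady-state peak Cmax,ss = C₀·R ≈ 24.500 × 1.5042 ≈ 36.853 mg/L.
Peak 36.9 mg/L vs MTC 52 mg/L: below toxic threshold.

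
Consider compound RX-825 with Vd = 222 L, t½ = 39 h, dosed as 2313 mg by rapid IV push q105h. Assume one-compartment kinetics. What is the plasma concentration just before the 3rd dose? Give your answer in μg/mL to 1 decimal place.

f = (1/2)^(τ/t½) = (1/2)^(105/39) ≈ 0.1547.
C₀ = D/Vd = 2313/222 ≈ 10.419 μg/mL.
Before the 3rd dose, 2 doses have been given. Superposition: Cmin = C₀·(f + f²).
≈ 10.419 × (0.1547 + 0.0239) ≈ 10.419 × 0.1786 ≈ 1.861 μg/mL.

1.9 μg/mL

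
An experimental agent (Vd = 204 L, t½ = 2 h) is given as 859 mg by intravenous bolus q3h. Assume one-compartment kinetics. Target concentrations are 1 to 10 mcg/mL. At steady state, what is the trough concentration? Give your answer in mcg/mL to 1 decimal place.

τ/t½ = 3/2 ≈ 1.5, so fraction remaining f = (1/2)^(3/2) ≈ 0.3536.
At steady state, accumulation factor R = 1/(1 − e^(−kτ)) ≈ 1.5470.
Single-dose peak C₀ = D/Vd = 859/204 ≈ 4.211 mcg/mL.
Cmax,ss = C₀/(1 − f) ≈ 4.211/0.6464 ≈ 6.515 mcg/mL.
One interval later, Cmin,ss = Cmax,ss·e^(−kτ) ≈ 6.515 × 0.3536 ≈ 2.304 mcg/mL.
Trough 2.3 mcg/mL vs MEC 1 mcg/mL: adequate.

2.3 mcg/mL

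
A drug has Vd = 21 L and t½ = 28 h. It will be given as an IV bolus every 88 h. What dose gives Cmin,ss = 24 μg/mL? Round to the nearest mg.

3948 mg

τ/t½ = 88/28 ≈ 3.1429, so f = (1/2)^(88/28) ≈ 0.113215.
Cmin,ss = (D/Vd)·f/(1−f), so D = Cmin,ss·Vd·(1−f)/f.
D = 24 × 21 × (1−f)/f ≈ 24 × 21 × 7.83275 ≈ 3947.71 mg.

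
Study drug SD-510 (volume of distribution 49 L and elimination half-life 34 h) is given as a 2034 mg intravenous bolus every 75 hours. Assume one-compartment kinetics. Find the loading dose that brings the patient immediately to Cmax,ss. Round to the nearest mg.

f = (1/2)^(75/34) ≈ 0.216752; accumulation ratio R = 1/(1−f) ≈ 1.27673.
Loading dose to hit Cmax,ss on first dose: D_load = D_maint·R ≈ 2034 × 1.27673 ≈ 2596.87 mg.

2597 mg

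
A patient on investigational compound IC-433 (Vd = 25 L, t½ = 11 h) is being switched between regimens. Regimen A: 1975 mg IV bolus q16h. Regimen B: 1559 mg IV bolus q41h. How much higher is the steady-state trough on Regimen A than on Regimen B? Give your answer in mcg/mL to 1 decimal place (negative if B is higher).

40.3 mcg/mL

Regimen A: f = (1/2)^(16/11) ≈ 0.3649; Cmin,ss = (1975/25)·f/(1−f) ≈ 45.390 mcg/mL.
Regimen B: f = (1/2)^(41/11) ≈ 0.0755; Cmin,ss = (1559/25)·f/(1−f) ≈ 5.093 mcg/mL.
Difference ≈ 45.390 − 5.093 ≈ 40.297 mcg/mL.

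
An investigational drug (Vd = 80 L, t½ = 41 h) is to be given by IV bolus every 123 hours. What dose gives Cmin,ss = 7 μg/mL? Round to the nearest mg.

3920 mg

τ/t½ = 123/41 ≈ 3, so f = (1/2)^(123/41) ≈ 0.125000.
Cmin,ss = (D/Vd)·f/(1−f), so D = Cmin,ss·Vd·(1−f)/f.
D = 7 × 80 × (1−f)/f ≈ 7 × 80 × 7.00000 ≈ 3920.00 mg.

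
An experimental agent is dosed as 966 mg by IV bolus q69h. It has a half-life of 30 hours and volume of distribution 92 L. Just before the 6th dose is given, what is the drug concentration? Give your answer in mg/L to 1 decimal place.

f = (1/2)^(τ/t½) = (1/2)^(69/30) ≈ 0.2031.
C₀ = D/Vd = 966/92 ≈ 10.500 mg/L.
Before the 6th dose, 5 doses have been given. Superposition: Cmin = C₀·(f + f² + … + f^5).
≈ 10.500 × (0.2031 + 0.0412 + 0.0084 + 0.0017 + 0.0003) ≈ 10.500 × 0.2547 ≈ 2.674 mg/L.

2.7 mg/L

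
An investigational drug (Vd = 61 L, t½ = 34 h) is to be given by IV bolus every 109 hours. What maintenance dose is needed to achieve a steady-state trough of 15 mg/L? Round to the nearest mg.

7528 mg

τ/t½ = 109/34 ≈ 3.2059, so f = (1/2)^(109/34) ≈ 0.108376.
Cmin,ss = (D/Vd)·f/(1−f), so D = Cmin,ss·Vd·(1−f)/f.
D = 15 × 61 × (1−f)/f ≈ 15 × 61 × 8.22714 ≈ 7527.83 mg.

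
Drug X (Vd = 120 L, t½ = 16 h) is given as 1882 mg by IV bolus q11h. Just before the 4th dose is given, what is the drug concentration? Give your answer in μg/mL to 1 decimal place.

f = (1/2)^(τ/t½) = (1/2)^(11/16) ≈ 0.6209.
C₀ = D/Vd = 1882/120 ≈ 15.683 μg/mL.
Before the 4th dose, 3 doses have been given. Superposition: Cmin = C₀·(f + f² + … + f^3).
≈ 15.683 × (0.6209 + 0.3855 + 0.2394) ≈ 15.683 × 1.2458 ≈ 19.538 μg/mL.

19.5 μg/mL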